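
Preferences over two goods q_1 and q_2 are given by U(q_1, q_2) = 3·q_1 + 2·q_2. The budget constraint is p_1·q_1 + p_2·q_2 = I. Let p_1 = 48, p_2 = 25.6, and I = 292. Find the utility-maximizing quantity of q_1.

q_1* = 0

q_2 gives more utility per dollar, so spend all income on q_2: q_2* = I/p_2, q_1* = 0.
Numerically: q_1* = 0, q_2* = 11.4062.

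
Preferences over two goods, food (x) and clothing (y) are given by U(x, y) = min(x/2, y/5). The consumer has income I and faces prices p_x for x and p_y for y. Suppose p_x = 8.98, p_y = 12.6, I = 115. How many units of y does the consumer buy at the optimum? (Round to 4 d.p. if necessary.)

Leontief preferences: the optimum is at the kink where x/2 = y/5, i.e. y = (5/2)·x.
Budget: p_x·x + p_y·(5/2)·x = I, so (2·p_x + 5·p_y)·x = 2·I.
Demand: x*(p_x,p_y,I) = 2·I/(2·p_x + 5·p_y), y* = 5·I/(2·p_x + 5·p_y).
Here 2·8.98 + 5·12.6 = 80.96, giving y* = 7.1023.

y* = 7.1023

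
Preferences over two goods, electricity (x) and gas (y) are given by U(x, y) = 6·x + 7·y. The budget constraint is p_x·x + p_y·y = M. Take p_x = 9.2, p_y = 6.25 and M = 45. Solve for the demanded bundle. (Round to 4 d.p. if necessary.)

Numerically: x* = 0, y* = 7.2.

x* = 0, y* = 7.2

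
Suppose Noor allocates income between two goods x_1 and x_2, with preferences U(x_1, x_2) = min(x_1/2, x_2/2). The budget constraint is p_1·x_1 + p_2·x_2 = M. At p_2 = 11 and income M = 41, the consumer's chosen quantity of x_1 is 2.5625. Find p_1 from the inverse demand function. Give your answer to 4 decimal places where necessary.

With perfect complements, no substitution: consume in ratio x_1:x_2 = 2:2.
Budget: p_1·x_1 + p_2·x_1 = M, so (2·p_1 + 2·p_2)·x_1 = 2·M.
Demand: x_1*(p_1,p_2,M) = 2·M/(2·p_1 + 2·p_2), x_2* = 2·M/(2·p_1 + 2·p_2).
Set x_1* = 2.5625 in the demand function and solve for p_1: p_1 = 5.

p_1 = 5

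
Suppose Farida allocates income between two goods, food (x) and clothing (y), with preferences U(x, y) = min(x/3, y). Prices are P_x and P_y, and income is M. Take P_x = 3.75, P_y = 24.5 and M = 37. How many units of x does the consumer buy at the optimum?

With perfect complements, no substitution: consume in ratio x:y = 3:1.
Budget: P_x·x + P_y·(1/3)·x = M, so (3·P_x + P_y)·x = 3·M.
Demand: x*(P_x,P_y,M) = 3·M/(3·P_x + P_y), y* = M/(3·P_x + P_y).
Here 3·3.75 + 24.5 = 35.75, giving x* = 3.1049.

x* = 3.1049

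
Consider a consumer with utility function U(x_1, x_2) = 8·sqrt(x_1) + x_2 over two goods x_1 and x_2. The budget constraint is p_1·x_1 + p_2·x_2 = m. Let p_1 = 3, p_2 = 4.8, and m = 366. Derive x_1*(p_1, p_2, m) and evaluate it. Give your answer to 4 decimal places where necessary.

x_1* = 40.96

Utility is quasi-linear in x_2; the FOC for x_1 is 4/√x_1 = p_1/p_2.
Solve: √x_1 = 4·p_2/p_1, so x_1*(p_1,p_2) = (4·p_2/p_1)², and x_2* = (m − p_1·x_1*)/p_2.
Plugging in: x_1* = (4·4.8/3)² = 40.96.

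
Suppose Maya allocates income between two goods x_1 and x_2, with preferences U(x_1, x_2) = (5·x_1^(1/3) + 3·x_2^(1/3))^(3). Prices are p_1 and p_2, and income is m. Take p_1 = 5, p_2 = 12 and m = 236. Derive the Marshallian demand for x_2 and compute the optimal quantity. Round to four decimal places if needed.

x_2* = 4.5385

MRS = MU_x_1/MU_x_2 = (5/3)·(x_2/x_1)^(2/3). Set equal to p_1/p_2.
Solve for the ratio: x_2/x_1 = [(3/5)·p_1/p_2]^(1.5).
Substitute x_2 = (x_2/x_1)·x_1 into the budget: x_1* = m/(p_1 + p_2·(x_2/x_1)).
Numerically x_2/x_1 = 0.125, so x_1* = 236/(5 + 12·0.125) = 36.3077 and x_2* = 0.125·36.3077 = 4.5385.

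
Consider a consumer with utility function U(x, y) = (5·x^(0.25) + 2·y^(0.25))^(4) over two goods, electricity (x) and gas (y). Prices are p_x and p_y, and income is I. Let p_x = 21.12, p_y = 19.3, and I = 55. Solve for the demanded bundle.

Numerically y/x = 0.33235, so x* = 55/(21.12 + 19.3·0.33235) = 1.9975 and y* = 0.33235·1.9975 = 0.6639.

x* = 1.9975, y* = 0.6639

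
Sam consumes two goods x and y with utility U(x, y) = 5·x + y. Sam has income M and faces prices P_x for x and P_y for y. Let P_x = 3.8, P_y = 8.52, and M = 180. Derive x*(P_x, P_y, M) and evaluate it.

x* = 47.3684

x gives more utility per dollar, so spend all income on x: x* = M/P_x, y* = 0.
Numerically: x* = 47.3684, y* = 0.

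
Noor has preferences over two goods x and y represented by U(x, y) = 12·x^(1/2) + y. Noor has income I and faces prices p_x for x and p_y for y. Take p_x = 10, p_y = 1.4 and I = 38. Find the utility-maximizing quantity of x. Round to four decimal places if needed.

x* = 0.7056

MU_x = 6/√x, MU_y = 1. Tangency: 6/√x = p_x/p_y.
Thus x* = (6·p_y/p_x)² — independent of I — with the rest of income spent on y.
Plugging in: x* = (6·1.4/10)² = 0.7056.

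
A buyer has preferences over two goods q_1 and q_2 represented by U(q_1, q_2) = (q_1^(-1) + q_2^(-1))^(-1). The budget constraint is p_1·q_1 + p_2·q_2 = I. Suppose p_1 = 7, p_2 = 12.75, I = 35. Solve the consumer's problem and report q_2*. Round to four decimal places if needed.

MRS = MU_q_1/MU_q_2 = (q_2/q_1)^(2). Set equal to p_1/p_2.
Solve for the ratio: q_2/q_1 = [p_1/p_2]^(0.5).
With the ratio pinned down, the budget gives q_1* = I/(p_1 + p_2·(q_2/q_1)) and q_2* = (q_2/q_1)·q_1*.
Numerically q_2/q_1 = 0.740959, so q_1* = 35/(7 + 12.75·0.740959) = 2.128 and q_2* = 0.740959·2.128 = 1.5768.

q_2* = 1.5768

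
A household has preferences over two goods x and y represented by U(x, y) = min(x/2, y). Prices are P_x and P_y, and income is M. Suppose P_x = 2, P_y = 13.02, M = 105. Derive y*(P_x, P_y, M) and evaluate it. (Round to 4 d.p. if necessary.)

Demand: x*(P_x,P_y,M) = 2·M/(2·P_x + P_y), y* = M/(2·P_x + P_y).
Here 2·2 + 13.02 = 17.02, giving y* = 6.1692.

y* = 6.1692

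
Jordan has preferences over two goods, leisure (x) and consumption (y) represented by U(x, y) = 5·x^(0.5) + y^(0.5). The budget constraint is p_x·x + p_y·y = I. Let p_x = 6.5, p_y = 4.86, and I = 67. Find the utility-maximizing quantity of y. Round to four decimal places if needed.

MU_x ∝ 5·x^(-0.5), MU_y ∝ y^(-0.5), so MRS = 5·(y/x)^(0.5) = p_x/p_y.
Hence y/x = ((1/5)·p_x/p_y)^(1/(0.5)), i.e. raised to the 2 power.
With the ratio pinned down, the budget gives x* = I/(p_x + p_y·(y/x)) and y* = (y/x)·x*.
Numerically y/x = 0.071551, so x* = 67/(6.5 + 4.86·0.071551) = 9.7843 and y* = 0.071551·9.7843 = 0.7001.

y* = 0.7001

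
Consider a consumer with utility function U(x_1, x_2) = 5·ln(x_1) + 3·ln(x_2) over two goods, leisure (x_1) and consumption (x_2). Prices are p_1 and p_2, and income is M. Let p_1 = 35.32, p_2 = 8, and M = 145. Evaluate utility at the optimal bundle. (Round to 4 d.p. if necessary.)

V = 10.4608

Demand: x_1*(p_1,p_2,M) = 0.625·M/p_1 and x_2* = 0.375·M/p_2.
At p_1=35.32, p_2=8, M=145: x_1* = 0.625·145/35.32 = 2.5658, x_2* = 6.7969.
Utility at the optimum: U(2.5658, 6.7969) = 10.4608.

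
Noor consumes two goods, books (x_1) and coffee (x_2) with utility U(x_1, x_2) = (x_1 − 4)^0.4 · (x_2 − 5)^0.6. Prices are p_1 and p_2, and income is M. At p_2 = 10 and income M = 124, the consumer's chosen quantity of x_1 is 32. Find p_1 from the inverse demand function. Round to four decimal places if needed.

MRS = (2/3)·(x_2−5)/(x_1−4). Tangency with p_1/p_2 gives x_2−5 = (3/2)·(p_1/p_2)·(x_1−4).
After buying the subsistence bundle (4, 5), a share 0.4 of the remaining income goes to x_1: x_1* = 4 + 0.4·(M − 4p_1 − 5p_2)/p_1.
Set x_1* = 32 in the demand function and solve for p_1: p_1 = 1.

p_1 = 1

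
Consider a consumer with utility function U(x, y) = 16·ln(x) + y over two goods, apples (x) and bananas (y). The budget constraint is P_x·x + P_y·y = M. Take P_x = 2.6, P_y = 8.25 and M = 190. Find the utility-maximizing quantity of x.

Set MRS = P_x/P_y: (16/x)/1 = P_x/P_y.
So x*(P_x,P_y) = 16·P_y/P_x, independent of income; and y* = (M − 16·P_y)/P_y.
At the given prices: x* = 16·8.25/2.6 = 50.7692.

x* = 50.7692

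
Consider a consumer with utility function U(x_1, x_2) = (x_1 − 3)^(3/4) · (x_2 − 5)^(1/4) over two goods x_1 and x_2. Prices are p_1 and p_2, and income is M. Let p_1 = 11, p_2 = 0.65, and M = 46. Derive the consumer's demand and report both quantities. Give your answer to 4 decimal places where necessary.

x_1* = 3.6648, x_2* = 8.75

Let x_1' = x_1−3, x_2' = x_2−5. MRS = 3·x_2'/x_1' = p_1/p_2.
After buying the subsistence bundle (3, 5), a share 0.75 of the remaining income goes to x_1: x_1* = 3 + 0.75·(M − 3p_1 − 5p_2)/p_1.
Discretionary income = 46 − 3·11 − 5·0.65 = 9.75; x_1* = 3 + 0.75·9.75/11 = 3.6648; x_2* = 5 + 0.25·9.75/0.65 = 8.75.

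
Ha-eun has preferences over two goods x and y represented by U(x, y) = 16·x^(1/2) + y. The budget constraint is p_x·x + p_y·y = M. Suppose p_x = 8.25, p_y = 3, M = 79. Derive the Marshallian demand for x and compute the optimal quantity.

MU_x = 8/√x, MU_y = 1. Tangency: 8/√x = p_x/p_y.
Thus x* = (8·p_y/p_x)² — independent of M — with the rest of income spent on y.
Plugging in: x* = (8·3/8.25)² = 8.4628.

x* = 8.4628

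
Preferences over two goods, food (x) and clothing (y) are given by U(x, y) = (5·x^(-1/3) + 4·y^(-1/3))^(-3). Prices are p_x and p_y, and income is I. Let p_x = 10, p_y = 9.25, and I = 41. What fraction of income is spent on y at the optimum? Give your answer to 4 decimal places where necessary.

From the CES first-order condition, (5/4)·(y/x)^(4/3) = p_x/p_y.
Solve for the ratio: y/x = [(4/5)·p_x/p_y]^(0.75).
Substitute y = (y/x)·x into the budget: x* = I/(p_x + p_y·(y/x)).
Numerically y/x = 0.896832, so x* = 41/(10 + 9.25·0.896832) = 2.241 and y* = 0.896832·2.241 = 2.0098.
Expenditure on y: 9.25·2.0098 = 18.5904; share = 0.4534.

share on y = 0.4534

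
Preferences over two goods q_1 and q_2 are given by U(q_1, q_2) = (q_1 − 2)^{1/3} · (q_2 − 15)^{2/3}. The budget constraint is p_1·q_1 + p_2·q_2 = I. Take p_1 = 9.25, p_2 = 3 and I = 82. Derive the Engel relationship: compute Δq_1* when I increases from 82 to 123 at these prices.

MRS = (1/2)·(q_2−15)/(q_1−2). Tangency with p_1/p_2 gives q_2−15 = 2·(p_1/p_2)·(q_1−2).
Substituting into the budget: q_1* = 2 + 1/3·(I − 2·p_1 − 15·p_2)/p_1, and q_2* = 15 + 2/3·(…)/p_2.
Discretionary income = 82 − 2·9.25 − 15·3 = 18.5; q_1* = 2 + 1/3·18.5/9.25 = 2.6667.
At I' = 123: q_1* = 4.1441. Change: 4.1441 − 2.6667 = 1.4775.

Δq_1* = 1.4775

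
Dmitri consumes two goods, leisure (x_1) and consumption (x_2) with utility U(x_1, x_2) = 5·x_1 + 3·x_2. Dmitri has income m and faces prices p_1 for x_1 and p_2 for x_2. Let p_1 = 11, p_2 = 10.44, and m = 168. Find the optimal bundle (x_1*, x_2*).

Linear utility — the consumer picks whichever good has higher MU/price: 5/11 = 0.4545 vs 3/10.44 = 0.2874.
x_1 gives more utility per dollar, so spend all income on x_1: x_1* = m/p_1, x_2* = 0.
Numerically: x_1* = 15.2727, x_2* = 0.

x_1* = 15.2727, x_2* = 0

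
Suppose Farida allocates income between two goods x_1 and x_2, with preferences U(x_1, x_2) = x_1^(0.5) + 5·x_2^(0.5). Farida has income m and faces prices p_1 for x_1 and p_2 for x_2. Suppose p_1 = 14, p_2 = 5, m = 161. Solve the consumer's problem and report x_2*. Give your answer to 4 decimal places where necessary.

x_2* = 31.7465

MRS = MU_x_1/MU_x_2 = (1/5)·(x_2/x_1)^(0.5). Set equal to p_1/p_2.
Hence x_2/x_1 = (5·p_1/p_2)^(1/(0.5)), i.e. raised to the 2 power.
With the ratio pinned down, the budget gives x_1* = m/(p_1 + p_2·(x_2/x_1)) and x_2* = (x_2/x_1)·x_1*.
Numerically x_2/x_1 = 196, so x_1* = 161/(14 + 5·196) = 0.162 and x_2* = 196·0.162 = 31.7465.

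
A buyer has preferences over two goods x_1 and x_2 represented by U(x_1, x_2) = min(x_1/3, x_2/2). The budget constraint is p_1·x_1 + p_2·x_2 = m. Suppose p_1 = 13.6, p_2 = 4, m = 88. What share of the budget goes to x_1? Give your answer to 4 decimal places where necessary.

share on x_1 = 0.8361

Leontief preferences: the optimum is at the kink where x_1/3 = x_2/2, i.e. x_2 = (2/3)·x_1.
Budget: p_1·x_1 + p_2·(2/3)·x_1 = m, so (3·p_1 + 2·p_2)·x_1 = 3·m.
Demand: x_1*(p_1,p_2,m) = 3·m/(3·p_1 + 2·p_2), x_2* = 2·m/(3·p_1 + 2·p_2).
Here 3·13.6 + 2·4 = 48.8, giving x_1* = 5.4098 and x_2* = 3.6066.
Expenditure on x_1: 13.6·5.4098 = 73.5738; share = 0.8361.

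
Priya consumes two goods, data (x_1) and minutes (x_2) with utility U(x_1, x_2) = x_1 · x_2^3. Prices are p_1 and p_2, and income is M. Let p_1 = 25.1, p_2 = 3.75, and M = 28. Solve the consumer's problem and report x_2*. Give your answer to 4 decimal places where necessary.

MU_x_1/MU_x_2 = (x_2)/(3·x_1); tangency sets this equal to p_1/p_2.
So p_2·x_2 = 3·p_1·x_1; combined with the budget, a share 0.25 of income goes to x_1.
Demand: x_1*(p_1,p_2,M) = 0.25·M/p_1 and x_2* = 0.75·M/p_2.
At p_1=25.1, p_2=3.75, M=28: x_2* = 0.75·28/3.75 = 5.6.

x_2* = 5.6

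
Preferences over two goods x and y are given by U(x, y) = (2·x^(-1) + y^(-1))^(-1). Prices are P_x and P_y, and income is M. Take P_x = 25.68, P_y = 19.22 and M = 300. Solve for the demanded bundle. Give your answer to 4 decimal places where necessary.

x* = 7.2482, y* = 5.9243

MU_x ∝ 2·x^(-2), MU_y ∝ y^(-2), so MRS = 2·(y/x)^(2) = P_x/P_y.
Solve for the ratio: y/x = [(1/2)·P_x/P_y]^(0.5).
Substitute y = (y/x)·x into the budget: x* = M/(P_x + P_y·(y/x)).
Numerically y/x = 0.817346, so x* = 300/(25.68 + 19.22·0.817346) = 7.2482 and y* = 0.817346·7.2482 = 5.9243.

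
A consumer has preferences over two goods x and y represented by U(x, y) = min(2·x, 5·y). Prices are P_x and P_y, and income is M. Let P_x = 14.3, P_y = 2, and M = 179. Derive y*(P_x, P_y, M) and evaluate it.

With perfect complements, no substitution: consume in ratio x:y = 5:2.
Budget: P_x·x + P_y·(2/5)·x = M, so (5·P_x + 2·P_y)·x = 5·M.
Demand: x*(P_x,P_y,M) = 5·M/(5·P_x + 2·P_y), y* = 2·M/(5·P_x + 2·P_y).
Here 5·14.3 + 2·2 = 75.5, giving y* = 4.7417.

y* = 4.7417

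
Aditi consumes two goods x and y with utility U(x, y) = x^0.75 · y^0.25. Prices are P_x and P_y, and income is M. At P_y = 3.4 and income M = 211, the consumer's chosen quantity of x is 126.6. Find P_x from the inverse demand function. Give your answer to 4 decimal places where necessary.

P_x = 1.25

The MRS is 3·y/x. Set MRS = P_x/P_y.
So 0.75·P_y·y = 0.25·P_x·x; combined with the budget, a share 0.75 of income goes to x.
Demand: x*(P_x,P_y,M) = 0.75·M/P_x and y* = 0.25·M/P_y.
Set x* = 126.6 in the demand function and solve for P_x: P_x = 1.25.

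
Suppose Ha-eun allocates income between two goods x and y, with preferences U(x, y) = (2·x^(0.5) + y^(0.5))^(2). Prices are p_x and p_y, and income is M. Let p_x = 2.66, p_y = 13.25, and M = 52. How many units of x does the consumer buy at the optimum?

MU_x ∝ 2·x^(-0.5), MU_y ∝ y^(-0.5), so MRS = 2·(y/x)^(0.5) = p_x/p_y.
Solve for the ratio: y/x = [(1/2)·p_x/p_y]^(2).
Substitute y = (y/x)·x into the budget: x* = M/(p_x + p_y·(y/x)).
Numerically y/x = 0.010076, so x* = 52/(2.66 + 13.25·0.010076) = 18.6146.

x* = 18.6146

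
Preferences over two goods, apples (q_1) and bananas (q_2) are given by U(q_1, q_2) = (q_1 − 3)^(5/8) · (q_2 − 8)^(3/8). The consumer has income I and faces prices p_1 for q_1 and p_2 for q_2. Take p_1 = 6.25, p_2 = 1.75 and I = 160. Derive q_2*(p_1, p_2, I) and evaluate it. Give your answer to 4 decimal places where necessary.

Let q_1' = q_1−3, q_2' = q_2−8. MRS = (5/3)·q_2'/q_1' = p_1/p_2.
Substituting into the budget: q_1* = 3 + 0.625·(I − 3·p_1 − 8·p_2)/p_1, and q_2* = 8 + 0.375·(…)/p_2.
Discretionary income = 160 − 3·6.25 − 8·1.75 = 127.25; q_2* = 8 + 0.375·127.25/1.75 = 35.2679.

q_2* = 35.2679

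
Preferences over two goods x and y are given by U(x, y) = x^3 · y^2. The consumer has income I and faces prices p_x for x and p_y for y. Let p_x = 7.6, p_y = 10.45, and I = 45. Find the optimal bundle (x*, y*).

MU_x/MU_y = (3·y)/(2·x); tangency sets this equal to p_x/p_y.
Rearranging, p_y·y = (2/3)·p_x·x. Substituting into the budget gives p_x·x·(1 + (2/3)) = I.
Demand: x*(p_x,p_y,I) = 0.6·I/p_x and y* = 0.4·I/p_y.
At p_x=7.6, p_y=10.45, I=45: x* = 0.6·45/7.6 = 3.5526, y* = 1.7225.

x* = 3.5526, y* = 1.7225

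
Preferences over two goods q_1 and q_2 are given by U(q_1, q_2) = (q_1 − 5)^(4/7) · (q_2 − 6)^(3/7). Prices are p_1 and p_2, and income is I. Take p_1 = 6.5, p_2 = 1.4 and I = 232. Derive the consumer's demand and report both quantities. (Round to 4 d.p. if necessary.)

q_1* = 21.8, q_2* = 64.5

This is Cobb-Douglas in (q_1−5, q_2−6): tangency gives 4/7·p_2·(q_2−6) = 3/7·p_1·(q_1−5).
Substituting into the budget: q_1* = 5 + 4/7·(I − 5·p_1 − 6·p_2)/p_1, and q_2* = 6 + 3/7·(…)/p_2.
Discretionary income = 232 − 5·6.5 − 6·1.4 = 191.1; q_1* = 5 + 4/7·191.1/6.5 = 21.8; q_2* = 6 + 3/7·191.1/1.4 = 64.5.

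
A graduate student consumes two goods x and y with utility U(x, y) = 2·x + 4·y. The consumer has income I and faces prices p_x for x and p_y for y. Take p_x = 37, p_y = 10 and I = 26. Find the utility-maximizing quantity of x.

x* = 0

y gives more utility per dollar, so spend all income on y: y* = I/p_y, x* = 0.
Numerically: x* = 0, y* = 2.6.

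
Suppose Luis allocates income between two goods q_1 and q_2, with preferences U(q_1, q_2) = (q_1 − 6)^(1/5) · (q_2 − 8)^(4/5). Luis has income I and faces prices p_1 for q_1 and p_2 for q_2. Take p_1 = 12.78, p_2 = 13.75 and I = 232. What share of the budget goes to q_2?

After buying the subsistence bundle (6, 8), a share 0.2 of the remaining income goes to q_1: q_1* = 6 + 0.2·(I − 6p_1 − 8p_2)/p_1.
Discretionary income = 232 − 6·12.78 − 8·13.75 = 45.32; q_1* = 6 + 0.2·45.32/12.78 = 6.7092; q_2* = 8 + 0.8·45.32/13.75 = 10.6368.
Expenditure on q_2: 13.75·10.6368 = 146.256; share = 0.6304.

share on q_2 = 0.6304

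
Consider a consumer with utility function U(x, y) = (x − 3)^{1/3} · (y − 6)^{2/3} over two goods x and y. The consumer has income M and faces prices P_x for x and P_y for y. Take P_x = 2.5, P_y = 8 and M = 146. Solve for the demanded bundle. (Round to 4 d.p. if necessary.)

This is Cobb-Douglas in (x−3, y−6): tangency gives 1/3·P_y·(y−6) = 2/3·P_x·(x−3).
Substituting into the budget: x* = 3 + 1/3·(M − 3·P_x − 6·P_y)/P_x, and y* = 6 + 2/3·(…)/P_y.
Discretionary income = 146 − 3·2.5 − 6·8 = 90.5; x* = 3 + 1/3·90.5/2.5 = 15.0667; y* = 6 + 2/3·90.5/8 = 13.5417.

x* = 15.0667, y* = 13.5417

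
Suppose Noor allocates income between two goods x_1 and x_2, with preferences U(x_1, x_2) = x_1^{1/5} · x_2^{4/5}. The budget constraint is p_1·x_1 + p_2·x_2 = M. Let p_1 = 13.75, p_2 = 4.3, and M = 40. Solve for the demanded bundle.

x_1* = 0.5818, x_2* = 7.4419

MU_x_1/MU_x_2 = (0.2·x_2)/(0.8·x_1); tangency sets this equal to p_1/p_2.
So 0.2·p_2·x_2 = 0.8·p_1·x_1; combined with the budget, a share 0.2 of income goes to x_1.
Demand: x_1*(p_1,p_2,M) = 0.2·M/p_1 and x_2* = 0.8·M/p_2.
At p_1=13.75, p_2=4.3, M=40: x_1* = 0.2·40/13.75 = 0.5818, x_2* = 7.4419.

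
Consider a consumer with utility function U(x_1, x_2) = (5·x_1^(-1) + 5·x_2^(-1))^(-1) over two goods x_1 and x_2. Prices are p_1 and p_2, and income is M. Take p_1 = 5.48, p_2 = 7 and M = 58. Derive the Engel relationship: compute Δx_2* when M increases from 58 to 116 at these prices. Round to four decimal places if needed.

Δx_2* = 4.3961

From the CES first-order condition, (x_2/x_1)^(2) = p_1/p_2.
Solve for the ratio: x_2/x_1 = [p_1/p_2]^(0.5).
With the ratio pinned down, the budget gives x_1* = M/(p_1 + p_2·(x_2/x_1)) and x_2* = (x_2/x_1)·x_1*.
Numerically x_2/x_1 = 0.884792, so x_1* = 58/(5.48 + 7·0.884792) = 4.9685 and x_2* = 0.884792·4.9685 = 4.3961.
At M' = 116: x_2* = 8.7922. Change: 8.7922 − 4.3961 = 4.3961.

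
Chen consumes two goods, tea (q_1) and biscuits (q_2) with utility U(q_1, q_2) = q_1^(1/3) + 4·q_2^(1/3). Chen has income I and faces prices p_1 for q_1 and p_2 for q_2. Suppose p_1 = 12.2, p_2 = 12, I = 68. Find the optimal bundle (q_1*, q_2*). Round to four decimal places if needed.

q_1* = 0.6148, q_2* = 5.0416

MU_q_1 ∝ q_1^(-2/3), MU_q_2 ∝ 4·q_2^(-2/3), so MRS = (1/4)·(q_2/q_1)^(2/3) = p_1/p_2.
Hence q_2/q_1 = (4·p_1/p_2)^(1/(2/3)), i.e. raised to the 1.5 power.
Substitute q_2 = (q_2/q_1)·q_1 into the budget: q_1* = I/(p_1 + p_2·(q_2/q_1)).
Numerically q_2/q_1 = 8.200831, so q_1* = 68/(12.2 + 12·8.200831) = 0.6148 and q_2* = 8.200831·0.6148 = 5.0416.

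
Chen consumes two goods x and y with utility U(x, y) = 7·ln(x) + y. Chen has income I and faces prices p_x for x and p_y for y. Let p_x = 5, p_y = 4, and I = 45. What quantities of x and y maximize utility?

At the given prices: x* = 7·4/5 = 5.6, and y* = 4.25.

x* = 5.6, y* = 4.25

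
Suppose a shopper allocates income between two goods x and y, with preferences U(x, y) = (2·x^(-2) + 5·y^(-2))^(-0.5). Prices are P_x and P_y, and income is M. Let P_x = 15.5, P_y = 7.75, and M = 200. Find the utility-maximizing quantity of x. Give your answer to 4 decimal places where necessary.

x* = 6.956

MRS = MU_x/MU_y = (2/5)·(y/x)^(3). Set equal to P_x/P_y.
Solve for the ratio: y/x = [(5/2)·P_x/P_y]^(1/3).
With the ratio pinned down, the budget gives x* = M/(P_x + P_y·(y/x)) and y* = (y/x)·x*.
Numerically y/x = 1.709976, so x* = 200/(15.5 + 7.75·1.709976) = 6.956.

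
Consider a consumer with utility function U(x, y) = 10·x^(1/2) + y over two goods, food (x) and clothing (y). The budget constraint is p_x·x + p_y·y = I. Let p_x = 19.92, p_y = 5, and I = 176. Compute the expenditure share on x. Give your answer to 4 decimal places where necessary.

MU_x = 5/√x, MU_y = 1. Tangency: 5/√x = p_x/p_y.
Thus x* = (5·p_y/p_x)² — independent of I — with the rest of income spent on y.
Plugging in: x* = (5·5/19.92)² = 1.5751, y* = 28.9249.
Expenditure on x: 19.92·1.5751 = 31.3755; share = 0.1783.

share on x = 0.1783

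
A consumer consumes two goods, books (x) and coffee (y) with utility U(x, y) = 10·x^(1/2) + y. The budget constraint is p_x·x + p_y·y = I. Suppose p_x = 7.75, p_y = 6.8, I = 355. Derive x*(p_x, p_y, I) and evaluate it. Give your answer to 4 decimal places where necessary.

x* = 19.2466

Set MRS = p_x/p_y: 5·x^(−1/2) = p_x/p_y.
Solve: √x = 5·p_y/p_x, so x*(p_x,p_y) = (5·p_y/p_x)², and y* = (I − p_x·x*)/p_y.
Plugging in: x* = (5·6.8/7.75)² = 19.2466.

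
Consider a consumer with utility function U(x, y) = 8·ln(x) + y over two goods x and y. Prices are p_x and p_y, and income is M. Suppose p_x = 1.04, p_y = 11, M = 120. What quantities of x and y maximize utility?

x* = 84.6154, y* = 2.9091

MU_x = 8/x, MU_y = 1. Tangency: 8/x = p_x/p_y.
So x*(p_x,p_y) = 8·p_y/p_x, independent of income; and y* = (M − 8·p_y)/p_y.
At the given prices: x* = 8·11/1.04 = 84.6154, and y* = 2.9091.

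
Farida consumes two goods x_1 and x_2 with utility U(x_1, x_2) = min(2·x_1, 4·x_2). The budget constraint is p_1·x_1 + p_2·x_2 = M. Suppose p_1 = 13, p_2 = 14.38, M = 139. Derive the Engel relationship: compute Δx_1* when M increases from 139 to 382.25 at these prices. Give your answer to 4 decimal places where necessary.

Δx_1* = 12.048

With perfect complements, no substitution: consume in ratio x_1:x_2 = 4:2.
Budget: p_1·x_1 + p_2·(1/2)·x_1 = M, so (4·p_1 + 2·p_2)·x_1 = 4·M.
Demand: x_1*(p_1,p_2,M) = 4·M/(4·p_1 + 2·p_2), x_2* = 2·M/(4·p_1 + 2·p_2).
Here 4·13 + 2·14.38 = 80.76, giving x_1* = 6.8846.
At M' = 382.25: x_1* = 18.9326. Change: 18.9326 − 6.8846 = 12.048.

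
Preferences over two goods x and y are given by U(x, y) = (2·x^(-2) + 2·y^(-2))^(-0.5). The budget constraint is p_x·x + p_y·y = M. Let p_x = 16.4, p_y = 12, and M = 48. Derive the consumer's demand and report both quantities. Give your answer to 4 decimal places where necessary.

x* = 1.6152, y* = 1.7925

With the ratio pinned down, the budget gives x* = M/(p_x + p_y·(y/x)) and y* = (y/x)·x*.
Numerically y/x = 1.109739, so x* = 48/(16.4 + 12·1.109739) = 1.6152 and y* = 1.109739·1.6152 = 1.7925.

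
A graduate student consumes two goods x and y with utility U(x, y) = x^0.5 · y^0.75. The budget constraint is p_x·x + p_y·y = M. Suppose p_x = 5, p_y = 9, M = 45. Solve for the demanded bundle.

x* = 3.6, y* = 3

The MRS is (2/3)·y/x. Set MRS = p_x/p_y.
So 0.5·p_y·y = 0.75·p_x·x; combined with the budget, a share 0.4 of income goes to x.
Demand: x*(p_x,p_y,M) = 0.4·M/p_x and y* = 0.6·M/p_y.
At p_x=5, p_y=9, M=45: x* = 0.4·45/5 = 3.6, y* = 3.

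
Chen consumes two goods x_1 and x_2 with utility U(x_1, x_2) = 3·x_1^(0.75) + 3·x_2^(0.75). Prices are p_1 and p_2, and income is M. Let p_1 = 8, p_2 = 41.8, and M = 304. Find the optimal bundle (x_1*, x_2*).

MRS = MU_x_1/MU_x_2 = (x_2/x_1)^(0.25). Set equal to p_1/p_2.
Solve for the ratio: x_2/x_1 = [p_1/p_2]^(4).
With the ratio pinned down, the budget gives x_1* = M/(p_1 + p_2·(x_2/x_1)) and x_2* = (x_2/x_1)·x_1*.
Numerically x_2/x_1 = 0.001342, so x_1* = 304/(8 + 41.8·0.001342) = 37.7355 and x_2* = 0.001342·37.7355 = 0.0506.

x_1* = 37.7355, x_2* = 0.0506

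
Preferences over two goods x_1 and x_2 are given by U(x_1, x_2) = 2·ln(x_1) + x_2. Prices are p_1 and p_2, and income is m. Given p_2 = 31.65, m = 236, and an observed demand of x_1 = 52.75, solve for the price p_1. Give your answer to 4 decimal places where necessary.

Set MRS = p_1/p_2: (2/x_1)/1 = p_1/p_2.
So x_1*(p_1,p_2) = 2·p_2/p_1, independent of income; and x_2* = (m − 2·p_2)/p_2.
Set x_1* = 52.75 in the demand function and solve for p_1: p_1 = 1.2.

p_1 = 1.2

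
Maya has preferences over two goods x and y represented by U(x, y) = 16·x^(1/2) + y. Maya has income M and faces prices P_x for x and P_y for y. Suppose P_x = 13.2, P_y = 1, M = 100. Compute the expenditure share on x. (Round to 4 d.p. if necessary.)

Set MRS = P_x/P_y: 8·x^(−1/2) = P_x/P_y.
Solve: √x = 8·P_y/P_x, so x*(P_x,P_y) = (8·P_y/P_x)², and y* = (M − P_x·x*)/P_y.
Plugging in: x* = (8·1/13.2)² = 0.3673, y* = 95.1515.
Expenditure on x: 13.2·0.3673 = 4.8485; share = 0.0485.

share on x = 0.0485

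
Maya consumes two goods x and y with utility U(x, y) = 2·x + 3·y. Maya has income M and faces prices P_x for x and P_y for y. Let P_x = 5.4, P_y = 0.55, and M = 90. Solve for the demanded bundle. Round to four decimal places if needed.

y gives more utility per dollar, so spend all income on y: y* = M/P_y, x* = 0.
Numerically: x* = 0, y* = 163.6364.

x* = 0, y* = 163.6364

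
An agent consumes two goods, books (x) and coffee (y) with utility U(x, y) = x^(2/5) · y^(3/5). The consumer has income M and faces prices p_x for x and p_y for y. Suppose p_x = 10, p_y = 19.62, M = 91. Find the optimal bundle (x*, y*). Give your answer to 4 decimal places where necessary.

x* = 3.64, y* = 2.7829

Demand: x*(p_x,p_y,M) = 0.4·M/p_x and y* = 0.6·M/p_y.
At p_x=10, p_y=19.62, M=91: x* = 0.4·91/10 = 3.64, y* = 2.7829.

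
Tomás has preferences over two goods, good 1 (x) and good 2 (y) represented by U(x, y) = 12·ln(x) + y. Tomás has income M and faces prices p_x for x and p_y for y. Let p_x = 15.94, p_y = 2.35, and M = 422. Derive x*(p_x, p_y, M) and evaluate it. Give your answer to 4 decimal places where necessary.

x* = 1.7691

Set MRS = p_x/p_y: (12/x)/1 = p_x/p_y.
So x*(p_x,p_y) = 12·p_y/p_x, independent of income; and y* = (M − 12·p_y)/p_y.
At the given prices: x* = 12·2.35/15.94 = 1.7691.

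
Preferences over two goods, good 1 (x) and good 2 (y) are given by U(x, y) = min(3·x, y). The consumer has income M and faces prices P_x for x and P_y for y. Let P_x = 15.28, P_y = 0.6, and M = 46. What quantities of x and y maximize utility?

x* = 2.6932, y* = 8.0796

With perfect complements, no substitution: consume in ratio x:y = 1:3.
Budget: P_x·x + P_y·3·x = M, so (P_x + 3·P_y)·x = M.
Demand: x*(P_x,P_y,M) = M/(P_x + 3·P_y), y* = 3·M/(P_x + 3·P_y).
Here 15.28 + 3·0.6 = 17.08, giving x* = 2.6932 and y* = 8.0796.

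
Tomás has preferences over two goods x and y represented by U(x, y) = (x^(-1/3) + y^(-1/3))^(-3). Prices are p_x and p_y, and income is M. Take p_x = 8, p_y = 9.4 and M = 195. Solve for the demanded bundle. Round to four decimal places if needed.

x* = 11.9419, y* = 10.5814

MRS = MU_x/MU_y = (y/x)^(4/3). Set equal to p_x/p_y.
Hence y/x = (p_x/p_y)^(1/(4/3)), i.e. raised to the 0.75 power.
With the ratio pinned down, the budget gives x* = M/(p_x + p_y·(y/x)) and y* = (y/x)·x*.
Numerically y/x = 0.886077, so x* = 195/(8 + 9.4·0.886077) = 11.9419 and y* = 0.886077·11.9419 = 10.5814.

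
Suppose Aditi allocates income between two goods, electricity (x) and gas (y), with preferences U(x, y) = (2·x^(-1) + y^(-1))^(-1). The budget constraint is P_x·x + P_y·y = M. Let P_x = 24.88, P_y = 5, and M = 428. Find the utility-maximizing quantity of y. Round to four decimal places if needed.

y* = 20.6033

MRS = MU_x/MU_y = 2·(y/x)^(2). Set equal to P_x/P_y.
Hence y/x = ((1/2)·P_x/P_y)^(1/(2)), i.e. raised to the 0.5 power.
Substitute y = (y/x)·x into the budget: x* = M/(P_x + P_y·(y/x)).
Numerically y/x = 1.57734, so x* = 428/(24.88 + 5·1.57734) = 13.062 and y* = 1.57734·13.062 = 20.6033.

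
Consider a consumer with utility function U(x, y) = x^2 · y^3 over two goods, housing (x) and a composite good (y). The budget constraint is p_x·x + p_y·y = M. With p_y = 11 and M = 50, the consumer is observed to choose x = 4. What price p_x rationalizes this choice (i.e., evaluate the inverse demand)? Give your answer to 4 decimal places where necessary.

p_x = 5

MU_x/MU_y = (2·y)/(3·x); tangency sets this equal to p_x/p_y.
Rearranging, p_y·y = (3/2)·p_x·x. Substituting into the budget gives p_x·x·(1 + (3/2)) = M.
Demand: x*(p_x,p_y,M) = 0.4·M/p_x and y* = 0.6·M/p_y.
Set x* = 4 in the demand function and solve for p_x: p_x = 5.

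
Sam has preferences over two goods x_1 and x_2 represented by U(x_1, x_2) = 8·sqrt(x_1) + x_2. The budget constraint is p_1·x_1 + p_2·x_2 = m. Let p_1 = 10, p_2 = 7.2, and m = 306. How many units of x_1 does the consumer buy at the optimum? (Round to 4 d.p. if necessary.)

MU_x_1 = 4/√x_1, MU_x_2 = 1. Tangency: 4/√x_1 = p_1/p_2.
Solve: √x_1 = 4·p_2/p_1, so x_1*(p_1,p_2) = (4·p_2/p_1)², and x_2* = (m − p_1·x_1*)/p_2.
Plugging in: x_1* = (4·7.2/10)² = 8.2944.

x_1* = 8.2944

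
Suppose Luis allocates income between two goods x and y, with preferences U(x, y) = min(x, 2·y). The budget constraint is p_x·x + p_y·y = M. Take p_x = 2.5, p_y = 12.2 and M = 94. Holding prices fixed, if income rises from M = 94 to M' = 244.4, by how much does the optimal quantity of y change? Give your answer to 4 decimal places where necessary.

Δy* = 8.7442

Here 2·2.5 + 12.2 = 17.2, giving y* = 5.4651.
At M' = 244.4: y* = 14.2093. Change: 14.2093 − 5.4651 = 8.7442.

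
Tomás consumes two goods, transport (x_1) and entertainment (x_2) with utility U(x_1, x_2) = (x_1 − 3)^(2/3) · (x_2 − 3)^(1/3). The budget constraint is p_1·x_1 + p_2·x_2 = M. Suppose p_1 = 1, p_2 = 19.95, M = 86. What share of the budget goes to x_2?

share on x_2 = 0.7857

Discretionary income = 86 − 3·1 − 3·19.95 = 23.15; x_1* = 3 + 2/3·23.15/1 = 18.4333; x_2* = 3 + 1/3·23.15/19.95 = 3.3868.
Expenditure on x_2: 19.95·3.3868 = 67.5667; share = 0.7857.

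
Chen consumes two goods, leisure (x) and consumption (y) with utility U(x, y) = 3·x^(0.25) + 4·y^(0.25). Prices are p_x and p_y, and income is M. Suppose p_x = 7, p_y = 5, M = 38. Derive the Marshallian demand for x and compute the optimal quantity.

MU_x ∝ 3·x^(-0.75), MU_y ∝ 4·y^(-0.75), so MRS = (3/4)·(y/x)^(0.75) = p_x/p_y.
Hence y/x = ((4/3)·p_x/p_y)^(1/(0.75)), i.e. raised to the 4/3 power.
Substitute y = (y/x)·x into the budget: x* = M/(p_x + p_y·(y/x)).
Numerically y/x = 2.298383, so x* = 38/(7 + 5·2.298383) = 2.055.

x* = 2.055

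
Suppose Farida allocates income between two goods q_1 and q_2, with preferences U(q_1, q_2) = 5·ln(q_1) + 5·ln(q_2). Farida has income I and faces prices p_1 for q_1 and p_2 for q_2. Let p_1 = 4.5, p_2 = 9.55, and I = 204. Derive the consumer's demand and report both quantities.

MU_q_1/MU_q_2 = (5·q_2)/(5·q_1); tangency sets this equal to p_1/p_2.
Rearranging, p_2·q_2 = p_1·q_1. Substituting into the budget gives p_1·q_1·(1 + 1) = I.
Demand: q_1*(p_1,p_2,I) = 0.5·I/p_1 and q_2* = 0.5·I/p_2.
At p_1=4.5, p_2=9.55, I=204: q_1* = 0.5·204/4.5 = 22.6667, q_2* = 10.6806.

q_1* = 22.6667, q_2* = 10.6806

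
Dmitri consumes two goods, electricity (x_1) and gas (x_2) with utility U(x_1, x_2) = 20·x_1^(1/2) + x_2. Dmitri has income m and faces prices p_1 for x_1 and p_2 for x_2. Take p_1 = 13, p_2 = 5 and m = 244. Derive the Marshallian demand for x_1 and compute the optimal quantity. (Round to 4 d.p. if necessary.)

x_1* = 14.7929

MU_x_1 = 10/√x_1, MU_x_2 = 1. Tangency: 10/√x_1 = p_1/p_2.
Solve: √x_1 = 10·p_2/p_1, so x_1*(p_1,p_2) = (10·p_2/p_1)², and x_2* = (m − p_1·x_1*)/p_2.
Plugging in: x_1* = (10·5/13)² = 14.7929.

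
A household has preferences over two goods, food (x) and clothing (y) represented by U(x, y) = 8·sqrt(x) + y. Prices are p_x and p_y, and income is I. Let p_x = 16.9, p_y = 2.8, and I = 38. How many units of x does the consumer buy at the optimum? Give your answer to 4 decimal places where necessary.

Utility is quasi-linear in y; the FOC for x is 4/√x = p_x/p_y.
Solve: √x = 4·p_y/p_x, so x*(p_x,p_y) = (4·p_y/p_x)², and y* = (I − p_x·x*)/p_y.
Plugging in: x* = (4·2.8/16.9)² = 0.4392.

x* = 0.4392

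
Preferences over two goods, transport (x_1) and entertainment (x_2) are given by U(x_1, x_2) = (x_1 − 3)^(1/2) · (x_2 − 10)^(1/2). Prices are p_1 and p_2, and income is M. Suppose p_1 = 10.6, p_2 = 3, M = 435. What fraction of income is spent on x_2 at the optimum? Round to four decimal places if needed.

share on x_2 = 0.4979

This is Cobb-Douglas in (x_1−3, x_2−10): tangency gives 0.5·p_2·(x_2−10) = 0.5·p_1·(x_1−3).
Substituting into the budget: x_1* = 3 + 0.5·(M − 3·p_1 − 10·p_2)/p_1, and x_2* = 10 + 0.5·(…)/p_2.
Discretionary income = 435 − 3·10.6 − 10·3 = 373.2; x_1* = 3 + 0.5·373.2/10.6 = 20.6038; x_2* = 10 + 0.5·373.2/3 = 72.2.
Expenditure on x_2: 3·72.2 = 216.6; share = 0.4979.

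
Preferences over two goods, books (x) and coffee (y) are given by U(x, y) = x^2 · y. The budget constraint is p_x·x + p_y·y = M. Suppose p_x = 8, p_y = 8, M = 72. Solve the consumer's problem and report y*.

Tangency: MRS = 2·y/x = p_x/p_y.
Rearranging, p_y·y = (1/2)·p_x·x. Substituting into the budget gives p_x·x·(1 + (1/2)) = M.
Demand: x*(p_x,p_y,M) = 2/3·M/p_x and y* = 1/3·M/p_y.
At p_x=8, p_y=8, M=72: y* = 1/3·72/8 = 3.

y* = 3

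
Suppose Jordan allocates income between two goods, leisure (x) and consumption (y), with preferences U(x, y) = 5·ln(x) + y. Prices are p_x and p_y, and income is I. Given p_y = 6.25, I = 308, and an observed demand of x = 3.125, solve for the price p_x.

p_x = 10

Set MRS = p_x/p_y: (5/x)/1 = p_x/p_y.
So x*(p_x,p_y) = 5·p_y/p_x, independent of income; and y* = (I − 5·p_y)/p_y.
Set x* = 3.125 in the demand function and solve for p_x: p_x = 10.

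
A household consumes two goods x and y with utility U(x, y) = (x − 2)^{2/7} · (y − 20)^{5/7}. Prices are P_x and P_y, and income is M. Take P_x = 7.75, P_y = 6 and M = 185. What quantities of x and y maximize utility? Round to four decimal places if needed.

Discretionary income = 185 − 2·7.75 − 20·6 = 49.5; x* = 2 + 2/7·49.5/7.75 = 3.8249; y* = 20 + 5/7·49.5/6 = 25.8929.

x* = 3.8249, y* = 25.8929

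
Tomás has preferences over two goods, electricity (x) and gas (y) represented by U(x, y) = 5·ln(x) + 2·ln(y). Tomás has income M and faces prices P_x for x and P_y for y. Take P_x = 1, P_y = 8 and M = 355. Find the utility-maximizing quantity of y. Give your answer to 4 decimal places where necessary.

y* = 12.6786

Tangency: MRS = (5/2)·y/x = P_x/P_y.
So 5·P_y·y = 2·P_x·x; combined with the budget, a share 5/7 of income goes to x.
Demand: x*(P_x,P_y,M) = 5/7·M/P_x and y* = 2/7·M/P_y.
At P_x=1, P_y=8, M=355: y* = 2/7·355/8 = 12.6786.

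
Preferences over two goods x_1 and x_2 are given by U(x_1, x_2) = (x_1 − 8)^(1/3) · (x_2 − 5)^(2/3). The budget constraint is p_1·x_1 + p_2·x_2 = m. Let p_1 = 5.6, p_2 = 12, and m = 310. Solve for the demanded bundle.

x_1* = 20.2143, x_2* = 16.4

After buying the subsistence bundle (8, 5), a share 1/3 of the remaining income goes to x_1: x_1* = 8 + 1/3·(m − 8p_1 − 5p_2)/p_1.
Discretionary income = 310 − 8·5.6 − 5·12 = 205.2; x_1* = 8 + 1/3·205.2/5.6 = 20.2143; x_2* = 5 + 2/3·205.2/12 = 16.4.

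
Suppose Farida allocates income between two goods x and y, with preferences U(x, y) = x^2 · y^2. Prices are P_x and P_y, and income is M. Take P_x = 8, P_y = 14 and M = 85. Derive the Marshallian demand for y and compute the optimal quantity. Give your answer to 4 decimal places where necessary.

Demand: x*(P_x,P_y,M) = 0.5·M/P_x and y* = 0.5·M/P_y.
At P_x=8, P_y=14, M=85: y* = 0.5·85/14 = 3.0357.

y* = 3.0357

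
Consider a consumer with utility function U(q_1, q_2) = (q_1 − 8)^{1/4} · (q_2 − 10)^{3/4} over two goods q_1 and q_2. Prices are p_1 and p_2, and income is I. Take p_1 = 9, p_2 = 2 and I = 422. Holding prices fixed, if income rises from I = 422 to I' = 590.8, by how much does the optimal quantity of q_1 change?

MRS = (1/3)·(q_2−10)/(q_1−8). Tangency with p_1/p_2 gives q_2−10 = 3·(p_1/p_2)·(q_1−8).
Substituting into the budget: q_1* = 8 + 0.25·(I − 8·p_1 − 10·p_2)/p_1, and q_2* = 10 + 0.75·(…)/p_2.
Discretionary income = 422 − 8·9 − 10·2 = 330; q_1* = 8 + 0.25·330/9 = 17.1667.
At I' = 590.8: q_1* = 21.8556. Change: 21.8556 − 17.1667 = 4.6889.

Δq_1* = 4.6889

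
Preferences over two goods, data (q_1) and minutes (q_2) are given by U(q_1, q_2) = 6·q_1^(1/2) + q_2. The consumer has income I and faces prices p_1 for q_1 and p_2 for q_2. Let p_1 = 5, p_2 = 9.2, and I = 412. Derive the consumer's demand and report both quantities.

q_1* = 30.4704, q_2* = 28.2226

Set MRS = p_1/p_2: 3·q_1^(−1/2) = p_1/p_2.
Thus q_1* = (3·p_2/p_1)² — independent of I — with the rest of income spent on q_2.
Plugging in: q_1* = (3·9.2/5)² = 30.4704, q_2* = 28.2226.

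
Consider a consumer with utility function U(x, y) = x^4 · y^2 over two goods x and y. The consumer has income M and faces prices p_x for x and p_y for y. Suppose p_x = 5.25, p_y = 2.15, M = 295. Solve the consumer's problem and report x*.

The MRS is 2·y/x. Set MRS = p_x/p_y.
Rearranging, p_y·y = (1/2)·p_x·x. Substituting into the budget gives p_x·x·(1 + (1/2)) = M.
Demand: x*(p_x,p_y,M) = 2/3·M/p_x and y* = 1/3·M/p_y.
At p_x=5.25, p_y=2.15, M=295: x* = 2/3·295/5.25 = 37.4603.

x* = 37.4603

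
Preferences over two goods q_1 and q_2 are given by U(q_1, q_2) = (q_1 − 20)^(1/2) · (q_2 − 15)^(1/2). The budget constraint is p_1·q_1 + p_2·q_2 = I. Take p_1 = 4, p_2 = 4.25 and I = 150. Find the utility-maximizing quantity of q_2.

q_2* = 15.7353

Let q_1' = q_1−20, q_2' = q_2−15. MRS = q_2'/q_1' = p_1/p_2.
After buying the subsistence bundle (20, 15), a share 0.5 of the remaining income goes to q_1: q_1* = 20 + 0.5·(I − 20p_1 − 15p_2)/p_1.
Discretionary income = 150 − 20·4 − 15·4.25 = 6.25; q_2* = 15 + 0.5·6.25/4.25 = 15.7353.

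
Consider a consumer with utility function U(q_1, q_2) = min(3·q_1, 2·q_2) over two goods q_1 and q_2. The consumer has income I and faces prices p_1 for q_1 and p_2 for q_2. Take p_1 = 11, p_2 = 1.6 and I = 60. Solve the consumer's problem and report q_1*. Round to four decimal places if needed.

q_1* = 4.4776

Here 2·11 + 3·1.6 = 26.8, giving q_1* = 4.4776.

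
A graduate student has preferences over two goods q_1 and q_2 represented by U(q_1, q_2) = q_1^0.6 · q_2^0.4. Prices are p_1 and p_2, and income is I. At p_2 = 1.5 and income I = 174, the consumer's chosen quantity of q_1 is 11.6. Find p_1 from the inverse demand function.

MU_q_1/MU_q_2 = (0.6·q_2)/(0.4·q_1); tangency sets this equal to p_1/p_2.
Rearranging, p_2·q_2 = (2/3)·p_1·q_1. Substituting into the budget gives p_1·q_1·(1 + (2/3)) = I.
Demand: q_1*(p_1,p_2,I) = 0.6·I/p_1 and q_2* = 0.4·I/p_2.
Set q_1* = 11.6 in the demand function and solve for p_1: p_1 = 9.

p_1 = 9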